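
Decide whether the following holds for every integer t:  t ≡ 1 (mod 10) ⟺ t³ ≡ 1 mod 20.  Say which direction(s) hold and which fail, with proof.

(←) The residues r modulo 20 with r³ ≡ 1 (mod 20) are exactly {1}, and each is ≡ 1 (mod 10).

(→) This fails: take t = 11. Then 11 ≡ 1 (mod 10), but 11³ = 1331 ≡ 11 (mod 20), not 1.

The forward direction fails; the converse holds.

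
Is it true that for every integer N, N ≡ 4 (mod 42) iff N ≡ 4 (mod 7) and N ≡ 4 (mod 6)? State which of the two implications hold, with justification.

Both implications hold.

(⟹) Suppose N ≡ 4 (mod 42); write N = 42j + 4. Since 7 ∣ 42, reducing mod 7 gives N ≡ 4 (mod 7); since 6 ∣ 42, reducing mod 6 gives N ≡ 4 (mod 6).

(⟸) Conversely, if N ≡ 4 (mod 7) and N ≡ 4 (mod 6), then by the Chinese remainder theorem N ≡ 4 (mod 42). This is exactly N ≡ 4 (mod 42).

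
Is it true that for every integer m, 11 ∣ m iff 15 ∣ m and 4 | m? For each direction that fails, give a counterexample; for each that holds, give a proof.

(⟹) This fails: take m = 11. Certainly 11 ∣ 11, but 15 ∤ 11.

(⟸) This fails: take m = 60. Both 15 ∣ 60 and 4 ∣ 60, yet 60 is not a multiple of 11 (since 60 = 5·11 + 5), so 11 ∤ 60.

(⇒) fails and (⇐) fails.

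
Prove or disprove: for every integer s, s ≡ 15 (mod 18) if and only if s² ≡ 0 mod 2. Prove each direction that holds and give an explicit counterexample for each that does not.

(⟹) This fails: take s = 15. Then 15 ≡ 15 (mod 18), but 15² = 225 ≡ 1 (mod 2), not 0.

(⟸) This fails: take s = 0. Then 0² = 0 ≡ 0 (mod 2), yet 0 ≡ 0 (mod 18), not 15.

Both directions fail.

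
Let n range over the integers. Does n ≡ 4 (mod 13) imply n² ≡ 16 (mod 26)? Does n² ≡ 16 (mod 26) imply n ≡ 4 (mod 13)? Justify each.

[⇒] This fails: take n = 17. Then 17 ≡ 4 (mod 13), but 17² = 289 ≡ 3 (mod 26), not 16.

[⇐] This fails: take n = 22. Then 22² = 484 ≡ 16 (mod 26), yet 22 ≡ 9 (mod 13), not 4.

Neither implication holds.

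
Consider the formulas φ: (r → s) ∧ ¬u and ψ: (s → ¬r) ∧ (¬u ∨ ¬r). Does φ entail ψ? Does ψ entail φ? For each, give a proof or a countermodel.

Both directions fail.

(⟹) This fails. Under s = T, r = T, u = F, the left side is true but the right side is false.

(⟸) This fails. Under s = F, r = T, u = F, the left side is false but the right side is true.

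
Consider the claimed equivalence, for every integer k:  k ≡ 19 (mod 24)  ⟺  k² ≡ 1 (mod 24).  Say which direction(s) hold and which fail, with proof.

(⟹) Suppose k ≡ 19 (mod 24). Write k = 24j + 19. Then (24j + 19)² = 576j² + 912j + 361 = 24(24j² + 38j + 15) + 1, so k² ≡ 1 (mod 24).

(⟸) This fails: take k = 1. Then 1² = 1 ≡ 1 (mod 24), yet 1 ≡ 1 (mod 24), not 19.

Only the forward direction holds.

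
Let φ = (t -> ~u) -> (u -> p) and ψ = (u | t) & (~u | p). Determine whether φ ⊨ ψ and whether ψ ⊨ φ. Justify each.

(⟹) This fails. Under t = F, p = F, u = F, the left side is true but the right side is false.

(⟸) Assume the antecedent. If t is true, (t -> ~u) -> (u -> p) reduces to true regardless of the other variables. If t is false, the antecedent forces (t = F, p = T, u = T), and (t -> ~u) -> (u -> p) holds there. Either way (t -> ~u) -> (u -> p) holds.

Not equivalent: only (⇐) holds.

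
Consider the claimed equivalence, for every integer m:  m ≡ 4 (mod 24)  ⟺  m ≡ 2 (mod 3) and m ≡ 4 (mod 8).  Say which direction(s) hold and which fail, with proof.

[⇒] This fails: m = 4 gives 4 ≡ 4 (mod 24) but 4 ≡ 1 (mod 3), so the conjunction on the right does not hold.

[⇐] This fails: m = 20 satisfies both congruences on the right (20 ≡ 2 mod 3 and 20 ≡ 4 mod 8) yet 20 ≡ 20 (mod 24), not 4.

Neither implication holds.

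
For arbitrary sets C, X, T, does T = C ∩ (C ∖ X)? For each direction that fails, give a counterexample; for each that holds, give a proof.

(⊆) This inclusion fails. Take C = ∅, X = ∅, T = {1}; then 1 ∈ T but 1 ∉ C ∩ (C ∖ X).

(⊇) This inclusion fails. Take C = {1}, X = ∅, T = ∅; then 1 ∈ C ∩ (C ∖ X) but 1 ∉ T.

Neither inclusion holds.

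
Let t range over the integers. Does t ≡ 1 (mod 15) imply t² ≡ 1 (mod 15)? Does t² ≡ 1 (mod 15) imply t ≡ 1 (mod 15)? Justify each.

Only the forward implication holds.

Converse. This fails: take t = 4. Then 4² = 16 ≡ 1 (mod 15), yet 4 ≡ 4 (mod 15), not 1.

Forward direction. Suppose t ≡ 1 (mod 15). Write t = 15j + 1. Then (15j + 1)² = 225j² + 30j + 1 = 15(15j² + 2j) + 1, so t² ≡ 1 (mod 15).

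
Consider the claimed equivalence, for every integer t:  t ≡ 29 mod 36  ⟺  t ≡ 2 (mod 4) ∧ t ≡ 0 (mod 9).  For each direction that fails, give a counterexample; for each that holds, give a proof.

Neither implication holds.

Forward direction. This fails: t = 29 gives 29 ≡ 29 (mod 36) but 29 ≡ 1 (mod 4), so the conjunction on the right does not hold.

Converse. This fails: t = 18 satisfies both congruences on the right (18 ≡ 2 mod 4 and 18 ≡ 0 mod 9) yet 18 ≡ 18 (mod 36), not 29.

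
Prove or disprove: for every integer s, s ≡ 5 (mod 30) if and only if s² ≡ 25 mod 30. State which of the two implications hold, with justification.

Not equivalent: only (⇒) holds.

(→) Suppose s ≡ 5 (mod 30). Write s = 30j + 5. Then (30j + 5)² = 900j² + 300j + 25 = 30(30j² + 10j) + 25, so s² ≡ 25 (mod 30).

(←) This fails: take s = 25. Then 25² = 625 ≡ 25 (mod 30), yet 25 ≡ 25 (mod 30), not 5.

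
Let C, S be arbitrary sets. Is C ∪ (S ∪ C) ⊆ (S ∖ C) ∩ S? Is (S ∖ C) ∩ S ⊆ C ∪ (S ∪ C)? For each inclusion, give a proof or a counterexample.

The sets are not equal: only the reverse inclusion holds.

Forward inclusion. This inclusion fails. Take C = {1}, S = ∅; then 1 ∈ C ∪ (S ∪ C) but 1 ∉ (S ∖ C) ∩ S.

Reverse inclusion. Let x ∈ (S ∖ C) ∩ S. Then x ∈ S and x ∉ C, from which x ∈ C ∪ (S ∪ C).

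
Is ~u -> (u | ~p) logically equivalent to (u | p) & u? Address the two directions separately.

(⇒) fails; (⇐) holds.

[⇐] Assume the antecedent. If u is true, ~u -> (u | ~p) reduces to true regardless of the other variables. If u is false, the antecedent cannot hold. Either way ~u -> (u | ~p) holds.

[⇒] This fails. Under u = F, p = F, the left side is true but the right side is false.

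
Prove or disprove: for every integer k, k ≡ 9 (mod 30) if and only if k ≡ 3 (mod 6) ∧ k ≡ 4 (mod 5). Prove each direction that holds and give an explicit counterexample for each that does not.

The biconditional holds.

Converse. If k ≡ 3 (mod 6) and k ≡ 4 (mod 5), then by the Chinese remainder theorem k ≡ 9 (mod 30). This is exactly k ≡ 9 (mod 30).

Forward direction. Suppose k ≡ 9 (mod 30); write k = 30j + 9. Since 6 ∣ 30, reducing mod 6 gives k ≡ 9 ≡ 3 (mod 6); since 5 ∣ 30, reducing mod 5 gives k ≡ 9 ≡ 4 (mod 5).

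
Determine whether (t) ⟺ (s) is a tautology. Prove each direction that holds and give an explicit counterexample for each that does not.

Neither direction holds.

(⇒) This fails. Under s = F, t = T, the left side is true but the right side is false.

(⇐) This fails. Under s = T, t = F, the left side is false but the right side is true.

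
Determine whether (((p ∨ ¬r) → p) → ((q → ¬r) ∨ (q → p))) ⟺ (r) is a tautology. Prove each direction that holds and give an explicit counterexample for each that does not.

Neither direction holds.

(⇒) This fails. Under r = F, p = F, q = F, the left side is true but the right side is false.

(⇐) This fails. Under r = T, p = F, q = T, the left side is false but the right side is true.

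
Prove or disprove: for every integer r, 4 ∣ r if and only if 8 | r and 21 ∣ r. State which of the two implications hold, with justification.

(⇒) fails; (⇐) holds.

Converse. Suppose 8 ∣ r and 21 ∣ r. Any common multiple of 8 and 21 is a multiple of their lcm; here gcd(8, 21) = 1, so lcm(8, 21) = 8·21 = 168, so 168 ∣ r. Since 4 ∣ 168, it follows that 4 ∣ r.

Forward direction. This fails: take r = 4. Certainly 4 ∣ 4, but 8 ∤ 4.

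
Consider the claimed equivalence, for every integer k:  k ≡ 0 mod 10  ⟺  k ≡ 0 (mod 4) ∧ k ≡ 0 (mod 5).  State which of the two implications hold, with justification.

[⇒] This fails: k = 10 gives 10 ≡ 0 (mod 10) but 10 ≡ 2 (mod 4), so the conjunction on the right does not hold.

[⇐] Conversely, if k ≡ 0 (mod 4) and k ≡ 0 (mod 5), then by the Chinese remainder theorem k ≡ 0 (mod 20). Since 0 ≡ 0 (mod 10) and 10 ∣ 20, we get k ≡ 0 (mod 10).

Not equivalent: only (⇐) holds.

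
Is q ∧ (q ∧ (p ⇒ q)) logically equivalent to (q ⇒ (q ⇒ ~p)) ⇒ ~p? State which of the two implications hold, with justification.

(⇒) holds; (⇐) fails.

(⟸) This fails. Under p = F, q = F, the left side is false but the right side is true.

(⟹) Assume the antecedent. If p is true, the antecedent forces (p = T, q = T), and (q ⇒ (q ⇒ ~p)) ⇒ ~p holds there. If p is false, (q ⇒ (q ⇒ ~p)) ⇒ ~p reduces to true regardless of the other variables. Either way (q ⇒ (q ⇒ ~p)) ⇒ ~p holds.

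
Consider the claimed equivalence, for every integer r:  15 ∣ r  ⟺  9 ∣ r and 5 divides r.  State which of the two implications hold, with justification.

(⇒) This fails: take r = 15. Certainly 15 ∣ 15, but 9 ∤ 15.

(⇐) Suppose 9 ∣ r and 5 ∣ r. Any common multiple of 9 and 5 is a multiple of their lcm; here gcd(9, 5) = 1, so lcm(9, 5) = 9·5 = 45, so 45 ∣ r. Since 15 ∣ 45, it follows that 15 ∣ r.

(⇒) fails; (⇐) holds.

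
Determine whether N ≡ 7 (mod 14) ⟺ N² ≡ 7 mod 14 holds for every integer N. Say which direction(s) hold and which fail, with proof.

(⟹) Suppose N ≡ 7 (mod 14). Write N = 14j + 7. Then (14j + 7)² = 196j² + 196j + 49 = 14(14j² + 14j + 3) + 7, so N² ≡ 7 (mod 14).

(⟸) Conversely, suppose N² ≡ 7 (mod 14). The only residue r in {0, …, 13} with r² ≡ 7 (mod 14) is r = 7, so N ≡ 7 (mod 14).

The biconditional holds.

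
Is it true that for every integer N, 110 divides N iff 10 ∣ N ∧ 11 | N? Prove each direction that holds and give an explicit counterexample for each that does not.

Forward direction. If 110 ∣ N, write N = 110q. Since 110 = 11·10, N = 10·(11q), so 10 ∣ N; and since 110 = 10·11, N = 11·(10q), so 11 ∣ N.

Converse. Suppose 10 ∣ N and 11 ∣ N. Any common multiple of 10 and 11 is a multiple of their lcm; here gcd(10, 11) = 1, so lcm(10, 11) = 10·11 = 110, so 110 ∣ N.

Both directions hold; the statement is true.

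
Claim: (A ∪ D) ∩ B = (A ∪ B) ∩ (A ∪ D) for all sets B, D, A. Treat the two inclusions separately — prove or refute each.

(⊆) holds; (⊇) fails.

(⊆) Let x ∈ (A ∪ D) ∩ B. Then either x ∈ B ∩ D and x ∉ A; or x ∈ B ∩ A and x ∉ D; or x ∈ B ∩ D ∩ A. In each case x ∈ (A ∪ B) ∩ (A ∪ D), so (A ∪ D) ∩ B ⊆ (A ∪ B) ∩ (A ∪ D).

(⊇) This inclusion fails. Take B = ∅, D = ∅, A = {1}; then 1 ∈ (A ∪ B) ∩ (A ∪ D) but 1 ∉ (A ∪ D) ∩ B.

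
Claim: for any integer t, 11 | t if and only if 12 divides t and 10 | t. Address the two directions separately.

[⇒] This fails: take t = 11. Certainly 11 ∣ 11, but 12 ∤ 11.

[⇐] This fails: take t = 60. Both 12 ∣ 60 and 10 ∣ 60, yet 60 is not a multiple of 11 (since 60 = 5·11 + 5), so 11 ∤ 60.

(⇒) fails and (⇐) fails.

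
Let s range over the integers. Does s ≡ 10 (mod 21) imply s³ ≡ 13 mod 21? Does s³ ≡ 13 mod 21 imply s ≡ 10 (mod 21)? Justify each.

(⇒) holds; (⇐) fails.

Forward direction. Suppose s ≡ 10 (mod 21). Write s = 21j + 10. Then (21j + 10)³ = 9261j³ + 13230j² + 6300j + 1000 = 21(441j³ + 630j² + 300j + 47) + 13, so s³ ≡ 13 (mod 21).

Converse. This fails: take s = 13. Then 13³ = 2197 ≡ 13 (mod 21), yet 13 ≡ 13 (mod 21), not 10.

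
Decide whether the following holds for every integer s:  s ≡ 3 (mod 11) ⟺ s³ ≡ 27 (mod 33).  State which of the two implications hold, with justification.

The forward direction fails; the converse holds.

Forward direction. This fails: take s = 14. Then 14 ≡ 3 (mod 11), but 14³ = 2744 ≡ 5 (mod 33), not 27.

Converse. The residues r modulo 33 with r³ ≡ 27 (mod 33) are exactly {3}, and each is ≡ 3 (mod 11).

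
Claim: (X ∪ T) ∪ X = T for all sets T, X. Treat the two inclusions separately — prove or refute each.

(⟹) This inclusion fails. Take T = ∅, X = {1}; then 1 ∈ (X ∪ T) ∪ X but 1 ∉ T.

(⟸) Let x ∈ T. Then either x ∈ T and x ∉ X; or x ∈ T ∩ X. In each case x ∈ (X ∪ T) ∪ X, so T ⊆ (X ∪ T) ∪ X.

The sets are not equal: only the reverse inclusion holds.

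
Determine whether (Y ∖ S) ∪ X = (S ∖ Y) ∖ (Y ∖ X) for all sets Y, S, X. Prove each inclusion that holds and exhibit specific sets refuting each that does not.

Neither inclusion holds.

(⊆) This inclusion fails. Take Y = {1}, S = ∅, X = ∅; then 1 ∈ (Y ∖ S) ∪ X but 1 ∉ (S ∖ Y) ∖ (Y ∖ X).

(⊇) This inclusion fails. Take Y = ∅, S = {1}, X = ∅; then 1 ∈ (S ∖ Y) ∖ (Y ∖ X) but 1 ∉ (Y ∖ S) ∪ X.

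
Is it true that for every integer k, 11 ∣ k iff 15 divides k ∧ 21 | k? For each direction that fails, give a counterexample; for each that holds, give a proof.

Forward direction. This fails: take k = 11. Certainly 11 ∣ 11, but 15 ∤ 11.

Converse. This fails: take k = 105. Both 15 ∣ 105 and 21 ∣ 105, yet 105 is not a multiple of 11 (since 105 = 9·11 + 6), so 11 ∤ 105.

(⇒) fails and (⇐) fails.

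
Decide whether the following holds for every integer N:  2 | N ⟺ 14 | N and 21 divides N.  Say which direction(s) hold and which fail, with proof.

(⇒) fails; (⇐) holds.

Forward direction. This fails: take N = 2. Certainly 2 ∣ 2, but 14 ∤ 2.

Converse. Suppose 14 ∣ N and 21 ∣ N. Any common multiple of 14 and 21 is a multiple of their lcm; here lcm(14, 21) = 14·21/gcd(14, 21) = 294/7 = 42, so 42 ∣ N. Since 2 ∣ 42, it follows that 2 ∣ N.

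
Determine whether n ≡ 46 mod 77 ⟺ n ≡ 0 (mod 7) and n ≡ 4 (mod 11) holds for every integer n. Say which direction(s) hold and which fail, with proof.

[⇒] This fails: n = 46 gives 46 ≡ 46 (mod 77) but 46 ≡ 4 (mod 7), so the conjunction on the right does not hold.

[⇐] This fails: n = 70 satisfies both congruences on the right (70 ≡ 0 mod 7 and 70 ≡ 4 mod 11) yet 70 ≡ 70 (mod 77), not 46.

(⇒) fails and (⇐) fails.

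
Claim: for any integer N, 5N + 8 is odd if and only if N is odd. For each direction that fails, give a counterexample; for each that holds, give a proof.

(⟹) Suppose 5N + 8 is odd. Since 5 is odd, 5N and N have the same parity, so 5N + 8 ≡ N + 8 (mod 2). As 8 is even, 5N + 8 is odd exactly when N is odd. Thus N is odd.

(⟸) Conversely, suppose N is odd; write N = 2j + 1. Then 5N + 8 = 5·(2j + 1) + 8 = 2·5j + 13, which is odd.

Both directions hold; the statement is true.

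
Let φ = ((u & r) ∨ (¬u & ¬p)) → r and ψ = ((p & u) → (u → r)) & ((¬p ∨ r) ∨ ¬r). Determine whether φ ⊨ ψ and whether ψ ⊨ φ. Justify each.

Neither direction holds.

Forward direction. This fails. Under u = T, p = T, r = F, the left side is true but the right side is false.

Converse. This fails. Under u = F, p = F, r = F, the left side is false but the right side is true.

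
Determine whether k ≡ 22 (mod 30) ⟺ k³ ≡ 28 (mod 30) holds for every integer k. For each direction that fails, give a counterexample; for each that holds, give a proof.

[⇒] Suppose k ≡ 22 (mod 30). Write k = 30j + 22. Then (30j + 22)³ = 27000j³ + 59400j² + 43560j + 10648 = 30(900j³ + 1980j² + 1452j + 354) + 28, so k³ ≡ 28 (mod 30).

[⇐] Conversely, suppose k³ ≡ 28 (mod 30). The only residue r in {0, …, 29} with r³ ≡ 28 (mod 30) is r = 22, so k ≡ 22 (mod 30).

Equivalent; both directions hold.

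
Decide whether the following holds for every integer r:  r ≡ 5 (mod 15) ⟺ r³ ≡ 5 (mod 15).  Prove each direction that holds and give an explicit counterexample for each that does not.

Forward direction. Suppose r ≡ 5 (mod 15). Write r = 15j + 5. Then (15j + 5)³ = 3375j³ + 3375j² + 1125j + 125 = 15(225j³ + 225j² + 75j + 8) + 5, so r³ ≡ 5 (mod 15).

Converse. Suppose r³ ≡ 5 (mod 15). The only residue r in {0, …, 14} with r³ ≡ 5 (mod 15) is r = 5, so r ≡ 5 (mod 15).

Equivalent; both directions hold.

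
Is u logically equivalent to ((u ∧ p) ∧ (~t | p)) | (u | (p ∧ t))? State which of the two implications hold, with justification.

[⇒] Assume the antecedent. If t is true, the antecedent forces (t = T, u = T, p = F) or (t = T, u = T, p = T), and the consequent holds there. If t is false, the antecedent forces (t = F, u = T, p = F) or (t = F, u = T, p = T), and the consequent holds there. Either way the consequent holds.

[⇐] This fails. Under t = T, u = F, p = T, the left side is false but the right side is true.

Not equivalent: only (⇒) holds.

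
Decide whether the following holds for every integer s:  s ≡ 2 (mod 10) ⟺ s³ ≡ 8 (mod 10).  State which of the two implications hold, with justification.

Both implications hold.

(→) Suppose s ≡ 2 (mod 10). Write s = 10j + 2. Then (10j + 2)³ = 1000j³ + 600j² + 120j + 8 = 10(100j³ + 60j² + 12j) + 8, so s³ ≡ 8 (mod 10).

(←) For the converse, argue contrapositively. If s ≢ 2 (mod 10), then s is congruent to one of 0, 1, 3, 4, 5, 6, 7, 8, 9 modulo 10, and these give s³ ≡ 0, 1, 7, 4, 5, 6, 3, 2, 9 respectively — never 8.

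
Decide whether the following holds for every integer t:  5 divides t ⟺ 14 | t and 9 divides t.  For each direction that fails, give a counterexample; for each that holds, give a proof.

[⇒] This fails: take t = 5. Certainly 5 ∣ 5, but 14 ∤ 5.

[⇐] This fails: take t = 126. Both 14 ∣ 126 and 9 ∣ 126, yet 126 is not a multiple of 5 (since 126 = 25·5 + 1), so 5 ∤ 126.

Both directions fail.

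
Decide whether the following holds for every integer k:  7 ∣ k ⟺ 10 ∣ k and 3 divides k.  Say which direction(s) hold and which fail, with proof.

Neither implication holds.

(→) This fails: take k = 7. Certainly 7 ∣ 7, but 10 ∤ 7.

(←) This fails: take k = 30. Both 10 ∣ 30 and 3 ∣ 30, yet 30 is not a multiple of 7 (since 30 = 4·7 + 2), so 7 ∤ 30.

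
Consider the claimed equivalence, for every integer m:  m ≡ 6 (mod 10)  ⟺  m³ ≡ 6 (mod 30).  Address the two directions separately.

The forward direction fails; the converse holds.

[⇒] This fails: take m = 16. Then 16 ≡ 6 (mod 10), but 16³ = 4096 ≡ 16 (mod 30), not 6.

[⇐] Conversely, the residues r modulo 30 with r³ ≡ 6 (mod 30) are exactly {6}, and each is ≡ 6 (mod 10).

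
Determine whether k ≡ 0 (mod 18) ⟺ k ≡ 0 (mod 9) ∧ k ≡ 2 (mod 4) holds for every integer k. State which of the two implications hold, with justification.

(⇐) If k ≡ 0 (mod 9) and k ≡ 2 (mod 4), then by the Chinese remainder theorem k ≡ 18 (mod 36). Since 18 ≡ 0 (mod 18) and 18 ∣ 36, we get k ≡ 0 (mod 18).

(⇒) This fails: k = 0 gives 0 ≡ 0 (mod 18) but 0 ≡ 0 (mod 4), so the conjunction on the right does not hold.

The forward direction fails; the converse holds.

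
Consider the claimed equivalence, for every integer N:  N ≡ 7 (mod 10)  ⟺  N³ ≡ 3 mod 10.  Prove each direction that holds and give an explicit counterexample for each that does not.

(⇐) Suppose N³ ≡ 3 (mod 10). The only residue r in {0, …, 9} with r³ ≡ 3 (mod 10) is r = 7, so N ≡ 7 (mod 10).

(⇒) Suppose N ≡ 7 (mod 10). Write N = 10j + 7. Then (10j + 7)³ = 1000j³ + 2100j² + 1470j + 343 = 10(100j³ + 210j² + 147j + 34) + 3, so N³ ≡ 3 (mod 10).

Equivalent; both directions hold.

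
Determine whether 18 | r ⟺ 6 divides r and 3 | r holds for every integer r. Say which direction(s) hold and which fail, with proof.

The forward direction holds; the converse fails.

[⇐] This fails: take r = 6. Both 6 ∣ 6 and 3 ∣ 6, yet 6 is not a multiple of 18 (since 6 = 0·18 + 6), so 18 ∤ 6.

[⇒] If 18 ∣ r, write r = 18q. Since 18 = 3·6, r = 6·(3q), so 6 ∣ r; and since 18 = 6·3, r = 3·(6q), so 3 ∣ r.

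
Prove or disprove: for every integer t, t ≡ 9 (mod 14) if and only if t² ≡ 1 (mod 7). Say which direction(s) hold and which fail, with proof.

Neither direction holds.

[⇒] This fails: take t = 9. Then 9 ≡ 9 (mod 14), but 9² = 81 ≡ 4 (mod 7), not 1.

[⇐] This fails: take t = 1. Then 1² = 1 ≡ 1 (mod 7), yet 1 ≡ 1 (mod 14), not 9.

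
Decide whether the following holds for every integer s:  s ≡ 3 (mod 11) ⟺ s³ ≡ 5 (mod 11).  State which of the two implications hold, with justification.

Forward direction. Suppose s ≡ 3 (mod 11). Write s = 11j + 3. Then (11j + 3)³ = 1331j³ + 1089j² + 297j + 27 = 11(121j³ + 99j² + 27j + 2) + 5, so s³ ≡ 5 (mod 11).

Converse. Suppose s³ ≡ 5 (mod 11). The only residue r in {0, …, 10} with r³ ≡ 5 (mod 11) is r = 3, so s ≡ 3 (mod 11).

Both directions hold.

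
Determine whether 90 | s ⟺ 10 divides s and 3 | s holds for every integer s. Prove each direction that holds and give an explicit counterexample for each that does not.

Forward direction. If 90 ∣ s, write s = 90q. Since 90 = 9·10, s = 10·(9q), so 10 ∣ s; and since 90 = 30·3, s = 3·(30q), so 3 ∣ s.

Converse. This fails: take s = 30. Both 10 ∣ 30 and 3 ∣ 30, yet 30 is not a multiple of 90 (since 30 = 0·90 + 30), so 90 ∤ 30.

The forward direction holds; the converse fails.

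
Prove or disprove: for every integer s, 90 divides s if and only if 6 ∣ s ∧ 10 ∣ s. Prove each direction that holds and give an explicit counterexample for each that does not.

(⇒) If 90 ∣ s, write s = 90q. Since 90 = 15·6, s = 6·(15q), so 6 ∣ s; and since 90 = 9·10, s = 10·(9q), so 10 ∣ s.

(⇐) This fails: take s = 30. Both 6 ∣ 30 and 10 ∣ 30, yet 30 is not a multiple of 90 (since 30 = 0·90 + 30), so 90 ∤ 30.

The forward direction holds; the converse fails.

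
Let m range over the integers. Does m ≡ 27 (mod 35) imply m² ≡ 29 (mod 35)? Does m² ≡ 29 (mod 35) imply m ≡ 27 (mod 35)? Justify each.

(⇐) This fails: take m = 8. Then 8² = 64 ≡ 29 (mod 35), yet 8 ≡ 8 (mod 35), not 27.

(⇒) Suppose m ≡ 27 (mod 35). Write m = 35j + 27. Then (35j + 27)² = 1225j² + 1890j + 729 = 35(35j² + 54j + 20) + 29, so m² ≡ 29 (mod 35).

Not equivalent: only (⇒) holds.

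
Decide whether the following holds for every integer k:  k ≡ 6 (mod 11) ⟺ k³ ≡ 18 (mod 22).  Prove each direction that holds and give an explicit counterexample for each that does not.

(⟸) The residues r modulo 22 with r³ ≡ 18 (mod 22) are exactly {6}, and each is ≡ 6 (mod 11).

(⟹) This fails: take k = 17. Then 17 ≡ 6 (mod 11), but 17³ = 4913 ≡ 7 (mod 22), not 18.

(⇒) fails; (⇐) holds.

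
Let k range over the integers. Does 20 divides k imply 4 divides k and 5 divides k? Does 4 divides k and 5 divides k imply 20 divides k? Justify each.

(⇒) If 20 ∣ k, write k = 20q. Since 20 = 5·4, k = 4·(5q), so 4 ∣ k; and since 20 = 4·5, k = 5·(4q), so 5 ∣ k.

(⇐) Suppose 4 ∣ k and 5 ∣ k. Any common multiple of 4 and 5 is a multiple of their lcm; here gcd(4, 5) = 1, so lcm(4, 5) = 4·5 = 20, so 20 ∣ k.

Equivalent; both directions hold.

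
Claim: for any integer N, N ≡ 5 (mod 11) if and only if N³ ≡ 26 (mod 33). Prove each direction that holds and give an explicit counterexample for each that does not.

(⇒) fails; (⇐) holds.

(⟹) This fails: take N = 16. Then 16 ≡ 5 (mod 11), but 16³ = 4096 ≡ 4 (mod 33), not 26.

(⟸) Conversely, the residues r modulo 33 with r³ ≡ 26 (mod 33) are exactly {5}, and each is ≡ 5 (mod 11).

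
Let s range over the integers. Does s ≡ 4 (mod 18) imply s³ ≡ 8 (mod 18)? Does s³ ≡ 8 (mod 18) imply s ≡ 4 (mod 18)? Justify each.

(→) This fails: take s = 4. Then 4 ≡ 4 (mod 18), but 4³ = 64 ≡ 10 (mod 18), not 8.

(←) This fails: take s = 2. Then 2³ = 8 ≡ 8 (mod 18), yet 2 ≡ 2 (mod 18), not 4.

Neither implication holds.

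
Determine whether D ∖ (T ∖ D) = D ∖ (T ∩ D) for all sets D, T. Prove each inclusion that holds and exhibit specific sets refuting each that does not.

(⊆) This inclusion fails. Take D = {1}, T = {1}; then 1 ∈ D ∖ (T ∖ D) but 1 ∉ D ∖ (T ∩ D).

(⊇) Let x ∈ D ∖ (T ∩ D). Then x ∈ D and x ∉ T, from which x ∈ D ∖ (T ∖ D).

The sets are not equal: only the reverse inclusion holds.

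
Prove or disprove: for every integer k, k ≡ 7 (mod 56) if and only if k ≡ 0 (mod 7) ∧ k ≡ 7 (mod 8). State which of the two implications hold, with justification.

(⟸) If k ≡ 0 (mod 7) and k ≡ 7 (mod 8), then by the Chinese remainder theorem k ≡ 7 (mod 56). This is exactly k ≡ 7 (mod 56).

(⟹) Suppose k ≡ 7 (mod 56); write k = 56j + 7. Since 7 ∣ 56, reducing mod 7 gives k ≡ 7 ≡ 0 (mod 7); since 8 ∣ 56, reducing mod 8 gives k ≡ 7 (mod 8).

Both implications hold.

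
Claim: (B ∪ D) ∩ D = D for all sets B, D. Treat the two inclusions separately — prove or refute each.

(⊆) Let x ∈ (B ∪ D) ∩ D. Then either x ∈ D and x ∉ B; or x ∈ B ∩ D. In each case x ∈ D, so (B ∪ D) ∩ D ⊆ D.

(⊇) Let x ∈ D. Then either x ∈ D and x ∉ B; or x ∈ B ∩ D. In each case x ∈ (B ∪ D) ∩ D, so D ⊆ (B ∪ D) ∩ D.

The two sets are equal.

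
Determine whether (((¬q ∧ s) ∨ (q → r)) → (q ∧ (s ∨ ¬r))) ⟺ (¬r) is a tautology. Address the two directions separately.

(⇒) This fails. Under s = T, r = T, q = T, the left side is true but the right side is false.

(⇐) This fails. Under s = F, r = F, q = F, the left side is false but the right side is true.

Both directions fail.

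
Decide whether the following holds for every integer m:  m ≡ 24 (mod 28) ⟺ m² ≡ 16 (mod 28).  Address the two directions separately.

Not equivalent: only (⇒) holds.

(→) Suppose m ≡ 24 (mod 28). Write m = 28j + 24. Then (28j + 24)² = 784j² + 1344j + 576 = 28(28j² + 48j + 20) + 16, so m² ≡ 16 (mod 28).

(←) This fails: take m = 4. Then 4² = 16 ≡ 16 (mod 28), yet 4 ≡ 4 (mod 28), not 24.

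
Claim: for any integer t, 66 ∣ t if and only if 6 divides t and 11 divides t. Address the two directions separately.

[⇐] Suppose 6 ∣ t and 11 ∣ t. Any common multiple of 6 and 11 is a multiple of their lcm; here gcd(6, 11) = 1, so lcm(6, 11) = 6·11 = 66, so 66 ∣ t.

[⇒] If 66 ∣ t, write t = 66q. Since 66 = 11·6, t = 6·(11q), so 6 ∣ t; and since 66 = 6·11, t = 11·(6q), so 11 ∣ t.

Both directions hold; the statement is true.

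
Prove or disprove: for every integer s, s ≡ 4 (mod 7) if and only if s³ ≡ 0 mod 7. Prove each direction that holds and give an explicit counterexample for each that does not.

Forward direction. This fails: take s = 4. Then 4 ≡ 4 (mod 7), but 4³ = 64 ≡ 1 (mod 7), not 0.

Converse. This fails: take s = 0. Then 0³ = 0 ≡ 0 (mod 7), yet 0 ≡ 0 (mod 7), not 4.

(⇒) fails and (⇐) fails.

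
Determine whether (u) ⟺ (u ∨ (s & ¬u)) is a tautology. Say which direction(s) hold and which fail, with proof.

Only the forward implication holds.

Forward direction. Assume the antecedent. If s is true, u ∨ (s & ¬u) reduces to true regardless of the other variables. If s is false, the antecedent forces (s = F, u = T), and u ∨ (s & ¬u) holds there. Either way u ∨ (s & ¬u) holds.

Converse. This fails. Under s = T, u = F, the left side is false but the right side is true.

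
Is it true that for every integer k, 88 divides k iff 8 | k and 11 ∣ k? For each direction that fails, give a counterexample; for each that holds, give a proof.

Both directions hold; the statement is true.

[⇒] If 88 ∣ k, write k = 88q. Since 88 = 11·8, k = 8·(11q), so 8 ∣ k; and since 88 = 8·11, k = 11·(8q), so 11 ∣ k.

[⇐] Suppose 8 ∣ k and 11 ∣ k. Any common multiple of 8 and 11 is a multiple of their lcm; here gcd(8, 11) = 1, so lcm(8, 11) = 8·11 = 88, so 88 ∣ k.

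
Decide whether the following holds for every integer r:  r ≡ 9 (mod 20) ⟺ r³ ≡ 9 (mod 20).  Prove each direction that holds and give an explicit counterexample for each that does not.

Equivalent; both directions hold.

[⇒] Suppose r ≡ 9 (mod 20). Write r = 20j + 9. Then (20j + 9)³ = 8000j³ + 10800j² + 4860j + 729 = 20(400j³ + 540j² + 243j + 36) + 9, so r³ ≡ 9 (mod 20).

[⇐] Conversely, suppose r³ ≡ 9 (mod 20). The only residue r in {0, …, 19} with r³ ≡ 9 (mod 20) is r = 9, so r ≡ 9 (mod 20).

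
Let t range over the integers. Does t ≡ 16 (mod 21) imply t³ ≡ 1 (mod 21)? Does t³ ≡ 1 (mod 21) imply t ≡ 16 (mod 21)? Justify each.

Only the forward direction holds.

(⇐) This fails: take t = 1. Then 1³ = 1 ≡ 1 (mod 21), yet 1 ≡ 1 (mod 21), not 16.

(⇒) Suppose t ≡ 16 (mod 21). Write t = 21j + 16. Then (21j + 16)³ = 9261j³ + 21168j² + 16128j + 4096 = 21(441j³ + 1008j² + 768j + 195) + 1, so t³ ≡ 1 (mod 21).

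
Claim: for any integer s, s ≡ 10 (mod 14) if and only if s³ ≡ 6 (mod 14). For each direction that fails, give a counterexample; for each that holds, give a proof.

Forward direction. Suppose s ≡ 10 (mod 14). Write s = 14j + 10. Then (14j + 10)³ = 2744j³ + 5880j² + 4200j + 1000 = 14(196j³ + 420j² + 300j + 71) + 6, so s³ ≡ 6 (mod 14).

Converse. This fails: take s = 6. Then 6³ = 216 ≡ 6 (mod 14), yet 6 ≡ 6 (mod 14), not 10.

Not equivalent: only (⇒) holds.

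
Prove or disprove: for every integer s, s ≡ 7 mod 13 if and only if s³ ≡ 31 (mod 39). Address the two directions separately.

Neither direction holds.

(⟹) This fails: take s = 20. Then 20 ≡ 7 (mod 13), but 20³ = 8000 ≡ 5 (mod 39), not 31.

(⟸) This fails: take s = 34. Then 34³ = 39304 ≡ 31 (mod 39), yet 34 ≡ 8 (mod 13), not 7.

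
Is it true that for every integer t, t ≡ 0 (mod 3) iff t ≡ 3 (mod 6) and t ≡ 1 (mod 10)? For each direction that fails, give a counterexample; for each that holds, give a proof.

Only the reverse direction holds.

(→) This fails: t = 0 gives 0 ≡ 0 (mod 3) but 0 ≡ 0 (mod 6), so the conjunction on the right does not hold.

(←) Conversely, if t ≡ 3 (mod 6) and t ≡ 1 (mod 10), then by the Chinese remainder theorem t ≡ 21 (mod 30). Since 21 ≡ 0 (mod 3) and 3 ∣ 30, we get t ≡ 0 (mod 3).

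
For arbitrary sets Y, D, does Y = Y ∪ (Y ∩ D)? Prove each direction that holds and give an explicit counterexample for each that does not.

Both inclusions hold; the sets are equal.

(⊆) Let x ∈ Y. Then either x ∈ Y and x ∉ D; or x ∈ Y ∩ D. In each case x ∈ Y ∪ (Y ∩ D), so Y ⊆ Y ∪ (Y ∩ D).

(⊇) Let x ∈ Y ∪ (Y ∩ D). Then either x ∈ Y and x ∉ D; or x ∈ Y ∩ D. In each case x ∈ Y, so Y ∪ (Y ∩ D) ⊆ Y.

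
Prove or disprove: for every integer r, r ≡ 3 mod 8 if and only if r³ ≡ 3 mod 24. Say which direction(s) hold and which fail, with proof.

The forward direction fails; the converse holds.

Converse. The residues r modulo 24 with r³ ≡ 3 (mod 24) are exactly {3}, and each is ≡ 3 (mod 8).

Forward direction. This fails: take r = 11. Then 11 ≡ 3 (mod 8), but 11³ = 1331 ≡ 11 (mod 24), not 3.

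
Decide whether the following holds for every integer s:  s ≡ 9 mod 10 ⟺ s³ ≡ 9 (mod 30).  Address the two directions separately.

Forward direction. This fails: take s = 19. Then 19 ≡ 9 (mod 10), but 19³ = 6859 ≡ 19 (mod 30), not 9.

Converse. The residues r modulo 30 with r³ ≡ 9 (mod 30) are exactly {9}, and each is ≡ 9 (mod 10).

The forward direction fails; the converse holds.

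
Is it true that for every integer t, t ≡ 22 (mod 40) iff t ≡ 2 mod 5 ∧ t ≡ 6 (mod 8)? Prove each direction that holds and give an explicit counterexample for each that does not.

(⟹) Suppose t ≡ 22 (mod 40); write t = 40j + 22. Since 5 ∣ 40, reducing mod 5 gives t ≡ 22 ≡ 2 (mod 5); since 8 ∣ 40, reducing mod 8 gives t ≡ 22 ≡ 6 (mod 8).

(⟸) Conversely, if t ≡ 2 (mod 5) and t ≡ 6 (mod 8), then by the Chinese remainder theorem t ≡ 22 (mod 40). This is exactly t ≡ 22 (mod 40).

The biconditional holds.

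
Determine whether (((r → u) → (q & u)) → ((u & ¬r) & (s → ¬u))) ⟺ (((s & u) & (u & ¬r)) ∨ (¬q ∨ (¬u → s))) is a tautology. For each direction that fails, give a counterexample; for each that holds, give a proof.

[⇒] This fails. Under q = T, s = F, r = F, u = F, the left side is true but the right side is false.

[⇐] This fails. Under q = F, s = F, r = T, u = F, the left side is false but the right side is true.

Neither implication holds.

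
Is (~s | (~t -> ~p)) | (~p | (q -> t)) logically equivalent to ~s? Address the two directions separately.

(⇒) This fails. Under s = T, q = F, t = F, p = F, the left side is true but the right side is false.

(⇐) Assume the antecedent. If s is true, the antecedent cannot hold. If s is false, the consequent reduces to true regardless of the other variables. Either way the consequent holds.

Not equivalent: only (⇐) holds.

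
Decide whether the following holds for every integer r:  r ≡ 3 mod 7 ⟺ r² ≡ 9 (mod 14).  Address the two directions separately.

Neither implication holds.

[⇒] This fails: take r = 10. Then 10 ≡ 3 (mod 7), but 10² = 100 ≡ 2 (mod 14), not 9.

[⇐] This fails: take r = 11. Then 11² = 121 ≡ 9 (mod 14), yet 11 ≡ 4 (mod 7), not 3.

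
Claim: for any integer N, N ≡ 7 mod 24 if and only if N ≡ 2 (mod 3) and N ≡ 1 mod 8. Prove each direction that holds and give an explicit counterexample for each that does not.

Both directions fail.

Forward direction. This fails: N = 7 gives 7 ≡ 7 (mod 24) but 7 ≡ 1 (mod 3), so the conjunction on the right does not hold.

Converse. This fails: N = 17 satisfies both congruences on the right (17 ≡ 2 mod 3 and 17 ≡ 1 mod 8) yet 17 ≡ 17 (mod 24), not 7.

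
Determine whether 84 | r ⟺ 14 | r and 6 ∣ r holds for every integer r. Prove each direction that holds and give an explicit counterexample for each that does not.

(←) This fails: take r = 42. Both 14 ∣ 42 and 6 ∣ 42, yet 42 is not a multiple of 84 (since 42 = 0·84 + 42), so 84 ∤ 42.

(→) If 84 ∣ r, write r = 84q. Since 84 = 6·14, r = 14·(6q), so 14 ∣ r; and since 84 = 14·6, r = 6·(14q), so 6 ∣ r.

Only the forward direction holds.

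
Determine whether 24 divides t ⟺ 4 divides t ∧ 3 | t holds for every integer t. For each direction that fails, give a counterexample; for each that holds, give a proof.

Forward direction. If 24 ∣ t, write t = 24q. Since 24 = 6·4, t = 4·(6q), so 4 ∣ t; and since 24 = 8·3, t = 3·(8q), so 3 ∣ t.

Converse. This fails: take t = 12. Both 4 ∣ 12 and 3 ∣ 12, yet 12 is not a multiple of 24 (since 12 = 0·24 + 12), so 24 ∤ 12.

(⇒) holds; (⇐) fails.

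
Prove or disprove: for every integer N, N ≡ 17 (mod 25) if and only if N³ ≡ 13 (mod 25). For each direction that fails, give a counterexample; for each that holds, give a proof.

(⇒) Suppose N ≡ 17 (mod 25). Write N = 25j + 17. Then (25j + 17)³ = 15625j³ + 31875j² + 21675j + 4913 = 25(625j³ + 1275j² + 867j + 196) + 13, so N³ ≡ 13 (mod 25).

(⇐) Conversely, suppose N³ ≡ 13 (mod 25). The only residue r in {0, …, 24} with r³ ≡ 13 (mod 25) is r = 17, so N ≡ 17 (mod 25).

Both implications hold.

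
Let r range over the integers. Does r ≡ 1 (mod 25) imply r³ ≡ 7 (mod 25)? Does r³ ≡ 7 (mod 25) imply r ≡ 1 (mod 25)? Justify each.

(⟹) This fails: take r = 1. Then 1 ≡ 1 (mod 25), but 1³ = 1 ≡ 1 (mod 25), not 7.

(⟸) This fails: take r = 18. Then 18³ = 5832 ≡ 7 (mod 25), yet 18 ≡ 18 (mod 25), not 1.

Neither direction holds.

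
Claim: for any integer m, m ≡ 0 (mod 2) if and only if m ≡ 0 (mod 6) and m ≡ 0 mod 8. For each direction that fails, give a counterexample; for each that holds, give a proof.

(⟹) This fails: m = 2 gives 2 ≡ 0 (mod 2) but 2 ≡ 2 (mod 6), so the conjunction on the right does not hold.

(⟸) Conversely, if m ≡ 0 (mod 6) and m ≡ 0 (mod 8), then by the Chinese remainder theorem m ≡ 0 (mod 24). Since 0 ≡ 0 (mod 2) and 2 ∣ 24, we get m ≡ 0 (mod 2).

Only the reverse direction holds.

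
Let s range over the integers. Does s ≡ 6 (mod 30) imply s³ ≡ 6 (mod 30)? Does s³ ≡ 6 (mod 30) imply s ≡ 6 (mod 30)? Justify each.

Forward direction. Suppose s ≡ 6 (mod 30). Write s = 30j + 6. Then (30j + 6)³ = 27000j³ + 16200j² + 3240j + 216 = 30(900j³ + 540j² + 108j + 7) + 6, so s³ ≡ 6 (mod 30).

Converse. Suppose s³ ≡ 6 (mod 30). The only residue r in {0, …, 29} with r³ ≡ 6 (mod 30) is r = 6, so s ≡ 6 (mod 30).

Equivalent; both directions hold.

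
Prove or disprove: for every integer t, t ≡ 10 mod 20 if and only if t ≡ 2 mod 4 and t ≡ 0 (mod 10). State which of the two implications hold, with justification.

Both directions hold; the statement is true.

[⇒] Suppose t ≡ 10 (mod 20); write t = 20j + 10. Since 4 ∣ 20, reducing mod 4 gives t ≡ 10 ≡ 2 (mod 4); since 10 ∣ 20, reducing mod 10 gives t ≡ 10 ≡ 0 (mod 10).

[⇐] Conversely, if t ≡ 2 (mod 4) and t ≡ 0 (mod 10), then by the Chinese remainder theorem t ≡ 10 (mod 20). This is exactly t ≡ 10 (mod 20).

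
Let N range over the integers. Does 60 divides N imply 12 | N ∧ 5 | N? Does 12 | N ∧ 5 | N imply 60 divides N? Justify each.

The biconditional holds.

Forward direction. If 60 ∣ N, write N = 60q. Since 60 = 5·12, N = 12·(5q), so 12 ∣ N; and since 60 = 12·5, N = 5·(12q), so 5 ∣ N.

Converse. Suppose 12 ∣ N and 5 ∣ N. Any common multiple of 12 and 5 is a multiple of their lcm; here gcd(12, 5) = 1, so lcm(12, 5) = 12·5 = 60, so 60 ∣ N.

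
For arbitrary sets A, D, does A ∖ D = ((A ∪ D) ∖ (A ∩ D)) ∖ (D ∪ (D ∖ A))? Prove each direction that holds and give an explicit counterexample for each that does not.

(⟹) Let x ∈ A ∖ D. Then x ∈ A and x ∉ D, from which x ∈ ((A ∪ D) ∖ (A ∩ D)) ∖ (D ∪ (D ∖ A)).

(⟸) Let x ∈ ((A ∪ D) ∖ (A ∩ D)) ∖ (D ∪ (D ∖ A)). Then x ∈ A and x ∉ D, from which x ∈ A ∖ D.

The two sets are equal.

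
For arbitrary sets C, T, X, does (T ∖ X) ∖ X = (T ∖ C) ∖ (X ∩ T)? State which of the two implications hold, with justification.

The sets are not equal: only the reverse inclusion holds.

Forward inclusion. This inclusion fails. Take C = {1}, T = {1}, X = ∅; then 1 ∈ (T ∖ X) ∖ X but 1 ∉ (T ∖ C) ∖ (X ∩ T).

Reverse inclusion. Let x ∈ (T ∖ C) ∖ (X ∩ T). Then x ∈ T and x ∉ C, X, from which x ∈ (T ∖ X) ∖ X.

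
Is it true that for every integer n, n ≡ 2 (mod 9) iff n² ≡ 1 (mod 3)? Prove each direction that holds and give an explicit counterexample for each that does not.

[⇒] Suppose n ≡ 2 (mod 9). Then n² ≡ 2² = 4 (mod 9), and since 3 ∣ 9, also n² ≡ 1 (mod 3).

[⇐] This fails: take n = 1. Then 1² = 1 ≡ 1 (mod 3), yet 1 ≡ 1 (mod 9), not 2.

The forward direction holds; the converse fails.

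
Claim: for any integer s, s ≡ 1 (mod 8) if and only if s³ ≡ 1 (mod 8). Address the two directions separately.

(⟹) Suppose s ≡ 1 (mod 8). Write s = 8j + 1. Then (8j + 1)³ = 512j³ + 192j² + 24j + 1 = 8(64j³ + 24j² + 3j) + 1, so s³ ≡ 1 (mod 8).

(⟸) For the converse, argue contrapositively. If s ≢ 1 (mod 8), then s is congruent to one of 0, 2, 3, 4, 5, 6, 7 modulo 8, and these give s³ ≡ 0, 0, 3, 0, 5, 0, 7 respectively — never 1.

Both directions hold.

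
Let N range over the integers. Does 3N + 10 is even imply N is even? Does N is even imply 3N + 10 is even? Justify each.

Forward direction. Suppose 3N + 10 is even. Since 3 is odd, 3N and N have the same parity, so 3N + 10 ≡ N + 10 (mod 2). As 10 is even, 3N + 10 is even exactly when N is even. Thus N is even.

Converse. Suppose N is even; write N = 2j. Then 3N + 10 = 3·(2j) + 10 = 2·3j + 10, which is even.

Both directions hold; the statement is true.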